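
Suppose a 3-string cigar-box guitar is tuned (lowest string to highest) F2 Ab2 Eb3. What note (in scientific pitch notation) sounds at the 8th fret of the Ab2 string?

E3

Ab2 is MIDI 44. Adding 8 gives 52, which is E3.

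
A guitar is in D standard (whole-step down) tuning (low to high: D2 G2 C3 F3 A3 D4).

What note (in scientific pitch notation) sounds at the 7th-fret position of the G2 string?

D3

G2 is MIDI 43. Adding 7 gives 50, which is D3.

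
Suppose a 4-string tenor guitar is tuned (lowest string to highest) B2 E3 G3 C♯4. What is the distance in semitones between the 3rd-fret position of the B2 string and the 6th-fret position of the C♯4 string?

17 semitones

B2 at fret 3 → D3 (MIDI 50); C♯4 at fret 6 → G4 (MIDI 67).
50 − 67 = -17, so the two pitches are 17 semitones apart, with G4 the higher.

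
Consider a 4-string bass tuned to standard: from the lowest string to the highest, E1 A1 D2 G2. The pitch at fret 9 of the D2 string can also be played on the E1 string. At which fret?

19

D2 at fret 9 is D2 + 9 semitones = B2.
The open E1 string is 10 semitones below the open D2, so the same pitch on the E1 string lies at fret 9 + 10 = 19.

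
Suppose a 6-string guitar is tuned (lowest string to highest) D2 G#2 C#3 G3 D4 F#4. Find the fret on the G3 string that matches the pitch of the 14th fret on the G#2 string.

3

Fret 14 on G#2 is MIDI 44 + 14 = 58 (A#3). On the G3 string (open MIDI 55), that pitch is 58 − 55 = fret 3.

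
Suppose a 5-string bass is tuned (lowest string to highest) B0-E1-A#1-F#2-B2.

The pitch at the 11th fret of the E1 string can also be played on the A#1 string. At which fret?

Fret 11 on E1 is MIDI 28 + 11 = 39 (D#2). On the A#1 string (open MIDI 34), that pitch is 39 − 34 = fret 5.

5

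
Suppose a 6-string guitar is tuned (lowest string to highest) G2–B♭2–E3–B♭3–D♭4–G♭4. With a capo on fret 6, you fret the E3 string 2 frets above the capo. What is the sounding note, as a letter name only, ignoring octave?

The capo raises the open E3 by 6 semitones to B♭3; fretting 2 more gives E3 + 6 + 2 = E3 + 8 semitones, landing on C.

C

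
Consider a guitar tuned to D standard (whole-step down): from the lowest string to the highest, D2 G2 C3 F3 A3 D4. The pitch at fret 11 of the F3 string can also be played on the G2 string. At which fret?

Fret 11 on F3 is MIDI 53 + 11 = 64 (E4). On the G2 string (open MIDI 43), that pitch is 64 − 43 = fret 21.

21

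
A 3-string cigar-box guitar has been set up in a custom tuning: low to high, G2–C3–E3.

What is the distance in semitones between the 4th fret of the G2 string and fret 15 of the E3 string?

20 semitones

G2 at fret 4 → B2 (MIDI 47); E3 at fret 15 → G4 (MIDI 67).
47 − 67 = -20, so the two pitches are 20 semitones apart, with G4 the higher.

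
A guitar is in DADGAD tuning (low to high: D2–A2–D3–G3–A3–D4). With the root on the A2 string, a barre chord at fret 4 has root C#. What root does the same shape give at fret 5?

Moving from fret 4 to fret 5 shifts the root by 1 semitone.
C# up 1 semitone is D.

D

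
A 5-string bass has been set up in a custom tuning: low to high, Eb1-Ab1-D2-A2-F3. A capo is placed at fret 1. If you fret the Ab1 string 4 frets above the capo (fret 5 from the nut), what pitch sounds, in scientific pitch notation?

The capo raises the open Ab1 by 1 semitone to A1; fretting 4 more gives Ab1 + 1 + 4 = Ab1 + 5 semitones = Db2.

Db2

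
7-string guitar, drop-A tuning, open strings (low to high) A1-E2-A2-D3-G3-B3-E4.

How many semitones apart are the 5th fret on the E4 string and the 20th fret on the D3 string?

E4 at fret 5 → A4 (MIDI 69); D3 at fret 20 → A♯4 (MIDI 70).
69 − 70 = -1, so the two pitches are 1 semitone apart, with A♯4 the higher.

1 semitone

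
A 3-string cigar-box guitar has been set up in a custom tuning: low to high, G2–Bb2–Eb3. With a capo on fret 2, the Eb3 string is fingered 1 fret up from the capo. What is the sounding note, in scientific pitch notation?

Gb3

The capo raises the open Eb3 by 2 semitones to F3; fretting 1 more gives Eb3 + 2 + 1 = Eb3 + 3 semitones = Gb3.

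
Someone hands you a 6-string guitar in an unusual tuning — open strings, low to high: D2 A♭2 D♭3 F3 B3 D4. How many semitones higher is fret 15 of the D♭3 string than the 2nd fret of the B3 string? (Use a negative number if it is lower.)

D♭3 at fret 15 → E4 (MIDI 64); B3 at fret 2 → D♭4 (MIDI 61).
64 − 61 = 3, so the two pitches are 3 semitones apart.

3 semitones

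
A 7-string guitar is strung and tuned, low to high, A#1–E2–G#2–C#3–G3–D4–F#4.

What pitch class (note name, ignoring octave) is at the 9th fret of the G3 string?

The open G3 string plus 9 semitones: G–G#–A–A#–B–C–C#–D–D#–E.

E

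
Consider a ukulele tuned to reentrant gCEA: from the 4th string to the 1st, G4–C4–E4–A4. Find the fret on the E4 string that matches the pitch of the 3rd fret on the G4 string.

6

Fret 3 on G4 is MIDI 67 + 3 = 70 (A#4). On the E4 string (open MIDI 64), that pitch is 70 − 64 = fret 6.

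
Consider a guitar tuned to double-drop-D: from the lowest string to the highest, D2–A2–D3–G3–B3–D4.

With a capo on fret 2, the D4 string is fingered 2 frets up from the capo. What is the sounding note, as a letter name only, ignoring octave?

F#

The capo raises the open D4 by 2 semitones to E4; fretting 2 more gives D4 + 2 + 2 = D4 + 4 semitones, landing on F#.
(Also written Gb.)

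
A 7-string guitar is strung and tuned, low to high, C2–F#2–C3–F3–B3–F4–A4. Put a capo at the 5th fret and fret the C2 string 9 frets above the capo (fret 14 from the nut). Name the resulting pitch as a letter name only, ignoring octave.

D

The capo raises the open C2 by 5 semitones to F2; fretting 9 more gives C2 + 5 + 9 = C2 + 14 semitones, landing on D.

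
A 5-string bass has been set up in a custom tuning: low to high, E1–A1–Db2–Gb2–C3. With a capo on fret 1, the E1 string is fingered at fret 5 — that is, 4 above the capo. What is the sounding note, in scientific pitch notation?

A1

The capo raises the open E1 by 1 semitone to F1; fretting 4 more gives E1 + 1 + 4 = E1 + 5 semitones = A1.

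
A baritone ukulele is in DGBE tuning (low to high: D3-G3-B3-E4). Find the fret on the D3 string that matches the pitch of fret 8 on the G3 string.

G3 at fret 8 is G3 + 8 semitones = D#4.
The open D3 string is 5 semitones below the open G3, so the same pitch on the D3 string lies at fret 8 + 5 = 13.

13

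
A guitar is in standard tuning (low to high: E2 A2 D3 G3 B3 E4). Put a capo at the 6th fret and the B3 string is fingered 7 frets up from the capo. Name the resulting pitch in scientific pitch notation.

C5

The capo raises the open B3 by 6 semitones to F4; fretting 7 more gives B3 + 6 + 7 = B3 + 13 semitones = C5.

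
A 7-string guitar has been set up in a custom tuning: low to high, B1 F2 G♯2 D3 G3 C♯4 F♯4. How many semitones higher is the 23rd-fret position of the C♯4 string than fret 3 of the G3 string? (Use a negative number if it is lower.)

26 semitones

C♯4 at fret 23 → C6 (MIDI 84); G3 at fret 3 → A♯3 (MIDI 58).
84 − 58 = 26, so the two pitches are 26 semitones apart.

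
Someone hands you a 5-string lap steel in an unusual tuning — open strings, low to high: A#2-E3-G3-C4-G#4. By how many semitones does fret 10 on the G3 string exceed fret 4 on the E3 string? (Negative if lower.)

9 semitones

G3 at fret 10 → F4 (MIDI 65); E3 at fret 4 → G#3 (MIDI 56).
65 − 56 = 9, so the two pitches are 9 semitones apart.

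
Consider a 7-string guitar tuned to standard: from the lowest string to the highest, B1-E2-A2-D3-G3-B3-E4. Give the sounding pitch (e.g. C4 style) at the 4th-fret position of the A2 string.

C#3

A2 is MIDI 45. Adding 4 gives 49, which is C#3.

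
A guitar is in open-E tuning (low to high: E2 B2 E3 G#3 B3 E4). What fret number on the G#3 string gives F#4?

F#4 is 10 semitones above the open G#3 (G#–A–A#–B–…–E–F–F#), so it sits at fret 10.

10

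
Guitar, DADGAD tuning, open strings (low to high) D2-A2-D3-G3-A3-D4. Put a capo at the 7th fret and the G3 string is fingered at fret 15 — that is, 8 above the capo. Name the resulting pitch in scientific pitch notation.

The capo raises the open G3 by 7 semitones to D4; fretting 8 more gives G3 + 7 + 8 = G3 + 15 semitones = A#4.
(Also written Bb.)

A#4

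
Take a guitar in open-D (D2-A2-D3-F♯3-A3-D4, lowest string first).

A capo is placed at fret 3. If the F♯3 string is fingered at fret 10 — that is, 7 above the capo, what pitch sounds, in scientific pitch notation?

E4

The capo raises the open F♯3 by 3 semitones to A3; fretting 7 more gives F♯3 + 3 + 7 = F♯3 + 10 semitones = E4.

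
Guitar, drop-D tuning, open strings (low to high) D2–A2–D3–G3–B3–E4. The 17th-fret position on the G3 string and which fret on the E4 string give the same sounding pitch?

8

G3 at fret 17 is G3 + 17 semitones = C5.
The open E4 string is 9 semitones above the open G3, so the same pitch on the E4 string lies at fret 17 − 9 = 8.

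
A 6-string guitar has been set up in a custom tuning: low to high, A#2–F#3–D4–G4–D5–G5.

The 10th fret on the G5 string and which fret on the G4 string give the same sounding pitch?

22

G5 at fret 10 is G5 + 10 semitones = F6.
The open G4 string is 12 semitones below the open G5, so the same pitch on the G4 string lies at fret 10 + 12 = 22.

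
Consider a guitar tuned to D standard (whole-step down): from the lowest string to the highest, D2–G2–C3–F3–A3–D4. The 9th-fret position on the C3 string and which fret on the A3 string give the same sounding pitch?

C3 at fret 9 is C3 + 9 semitones = A3.
The open A3 string is 9 semitones above the open C3, so the same pitch on the A3 string lies at fret 9 − 9 = 0.

0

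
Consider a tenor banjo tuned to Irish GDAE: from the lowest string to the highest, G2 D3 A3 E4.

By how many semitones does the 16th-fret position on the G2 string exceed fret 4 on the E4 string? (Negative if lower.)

G2 at fret 16 → B3 (MIDI 59); E4 at fret 4 → G#4 (MIDI 68).
59 − 68 = -9, so the two pitches are 9 semitones apart.

-9 semitones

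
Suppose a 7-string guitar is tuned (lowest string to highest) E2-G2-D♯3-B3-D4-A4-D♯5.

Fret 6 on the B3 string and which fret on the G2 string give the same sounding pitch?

Fret 6 on B3 is MIDI 59 + 6 = 65 (F4). On the G2 string (open MIDI 43), that pitch is 65 − 43 = fret 22.

22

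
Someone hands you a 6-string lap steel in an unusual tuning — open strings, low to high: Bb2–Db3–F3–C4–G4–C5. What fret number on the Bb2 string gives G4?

21

G4 is 21 semitones above the open Bb2 (Bb–B–C–Db–…–F–Gb–G), so it sits at fret 21.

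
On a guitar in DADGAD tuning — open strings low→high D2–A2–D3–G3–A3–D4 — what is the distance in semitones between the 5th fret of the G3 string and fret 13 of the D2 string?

G3 at fret 5 → C4 (MIDI 60); D2 at fret 13 → D#3 (MIDI 51).
60 − 51 = 9, so the two pitches are 9 semitones apart, with C4 the higher.

9 semitones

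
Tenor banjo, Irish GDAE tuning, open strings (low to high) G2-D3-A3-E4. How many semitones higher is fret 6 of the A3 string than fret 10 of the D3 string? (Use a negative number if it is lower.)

3 semitones

A3 at fret 6 → D#4 (MIDI 63); D3 at fret 10 → C4 (MIDI 60).
63 − 60 = 3, so the two pitches are 3 semitones apart.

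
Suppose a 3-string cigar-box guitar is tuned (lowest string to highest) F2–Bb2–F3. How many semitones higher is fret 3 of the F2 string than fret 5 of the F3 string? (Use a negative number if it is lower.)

F2 at fret 3 → Ab2 (MIDI 44); F3 at fret 5 → Bb3 (MIDI 58).
44 − 58 = -14, so the two pitches are 14 semitones apart.

-14 semitones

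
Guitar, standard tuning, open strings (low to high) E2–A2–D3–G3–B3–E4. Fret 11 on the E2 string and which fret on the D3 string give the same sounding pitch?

1

E2 at fret 11 is E2 + 11 semitones = D#3.
The open D3 string is 10 semitones above the open E2, so the same pitch on the D3 string lies at fret 11 − 10 = 1.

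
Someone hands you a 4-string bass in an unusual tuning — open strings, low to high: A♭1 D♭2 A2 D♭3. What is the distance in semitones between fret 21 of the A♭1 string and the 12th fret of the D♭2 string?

4 semitones

A♭1 at fret 21 → F3 (MIDI 53); D♭2 at fret 12 → D♭3 (MIDI 49).
53 − 49 = 4, so the two pitches are 4 semitones apart, with F3 the higher.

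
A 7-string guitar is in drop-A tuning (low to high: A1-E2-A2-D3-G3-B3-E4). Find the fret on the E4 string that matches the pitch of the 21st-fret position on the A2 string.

2

Fret 21 on A2 is MIDI 45 + 21 = 66 (F#4). On the E4 string (open MIDI 64), that pitch is 66 − 64 = fret 2.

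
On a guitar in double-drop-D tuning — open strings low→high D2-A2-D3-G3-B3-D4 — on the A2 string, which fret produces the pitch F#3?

F#3 is 9 semitones above the open A2 (A–A#–B–C–C#–D–D#–E–F–F#), so it sits at fret 9.

9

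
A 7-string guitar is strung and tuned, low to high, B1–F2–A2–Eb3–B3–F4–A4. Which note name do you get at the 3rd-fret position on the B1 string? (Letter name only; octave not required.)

Each fret is one semitone, so B1 + 3 = D.

D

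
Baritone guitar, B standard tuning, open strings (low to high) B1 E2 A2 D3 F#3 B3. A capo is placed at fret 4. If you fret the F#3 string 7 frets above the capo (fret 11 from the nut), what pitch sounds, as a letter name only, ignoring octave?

The capo raises the open F#3 by 4 semitones to A#3; fretting 7 more gives F#3 + 4 + 7 = F#3 + 11 semitones, landing on F.

F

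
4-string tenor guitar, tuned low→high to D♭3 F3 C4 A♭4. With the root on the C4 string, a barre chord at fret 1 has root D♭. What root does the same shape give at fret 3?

E♭

Moving from fret 1 to fret 3 shifts the root by 2 semitones.
D♭ up 2 semitones is E♭.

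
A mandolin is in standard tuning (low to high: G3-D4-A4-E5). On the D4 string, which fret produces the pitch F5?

15

F5 is 15 semitones above the open D4 (D–D#–E–F–…–D#–E–F), so it sits at fret 15.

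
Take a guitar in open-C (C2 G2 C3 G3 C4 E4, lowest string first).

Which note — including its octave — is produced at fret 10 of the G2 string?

F3

G2 is MIDI 43. Adding 10 gives 53, which is F3.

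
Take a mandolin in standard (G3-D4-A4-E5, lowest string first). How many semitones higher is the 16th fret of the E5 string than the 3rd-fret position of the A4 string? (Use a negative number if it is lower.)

E5 at fret 16 → G#6 (MIDI 92); A4 at fret 3 → C5 (MIDI 72).
92 − 72 = 20, so the two pitches are 20 semitones apart.

20 semitones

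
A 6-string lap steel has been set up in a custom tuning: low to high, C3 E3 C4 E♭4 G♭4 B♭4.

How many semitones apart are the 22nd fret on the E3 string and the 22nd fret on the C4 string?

8 semitones

E3 at fret 22 → D5 (MIDI 74); C4 at fret 22 → B♭5 (MIDI 82).
74 − 82 = -8, so the two pitches are 8 semitones apart, with B♭5 the higher.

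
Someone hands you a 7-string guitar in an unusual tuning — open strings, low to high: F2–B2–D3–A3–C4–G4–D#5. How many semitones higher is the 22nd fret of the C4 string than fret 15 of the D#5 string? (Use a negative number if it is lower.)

-8 semitones

C4 at fret 22 → A#5 (MIDI 82); D#5 at fret 15 → F#6 (MIDI 90).
82 − 90 = -8, so the two pitches are 8 semitones apart.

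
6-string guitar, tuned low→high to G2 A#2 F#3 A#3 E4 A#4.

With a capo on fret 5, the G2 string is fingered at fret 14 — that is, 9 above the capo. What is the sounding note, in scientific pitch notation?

The capo raises the open G2 by 5 semitones to C3; fretting 9 more gives G2 + 5 + 9 = G2 + 14 semitones = A3.

A3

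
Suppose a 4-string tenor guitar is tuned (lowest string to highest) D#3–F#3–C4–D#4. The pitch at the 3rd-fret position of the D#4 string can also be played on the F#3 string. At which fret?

12

Fret 3 on D#4 is MIDI 63 + 3 = 66 (F#4). On the F#3 string (open MIDI 54), that pitch is 66 − 54 = fret 12.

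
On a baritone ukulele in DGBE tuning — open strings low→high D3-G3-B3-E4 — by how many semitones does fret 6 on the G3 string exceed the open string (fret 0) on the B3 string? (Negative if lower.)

2 semitones

G3 at fret 6 → C#4 (MIDI 61); B3 at fret 0 → B3 (MIDI 59).
61 − 59 = 2, so the two pitches are 2 semitones apart.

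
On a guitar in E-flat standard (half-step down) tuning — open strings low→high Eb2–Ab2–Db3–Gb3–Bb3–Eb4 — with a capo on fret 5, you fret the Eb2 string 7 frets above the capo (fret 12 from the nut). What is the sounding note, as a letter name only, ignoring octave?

The capo raises the open Eb2 by 5 semitones to Ab2; fretting 7 more gives Eb2 + 5 + 7 = Eb2 + 12 semitones, landing on Eb.
(Also written D#.)

Eb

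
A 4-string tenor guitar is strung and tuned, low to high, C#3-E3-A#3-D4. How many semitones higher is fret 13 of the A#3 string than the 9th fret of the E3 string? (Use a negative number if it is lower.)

10 semitones

A#3 at fret 13 → B4 (MIDI 71); E3 at fret 9 → C#4 (MIDI 61).
71 − 61 = 10, so the two pitches are 10 semitones apart.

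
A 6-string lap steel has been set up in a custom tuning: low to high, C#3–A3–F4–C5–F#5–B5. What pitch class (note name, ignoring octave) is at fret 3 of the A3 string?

C

Each fret is one semitone, so A3 + 3 = C.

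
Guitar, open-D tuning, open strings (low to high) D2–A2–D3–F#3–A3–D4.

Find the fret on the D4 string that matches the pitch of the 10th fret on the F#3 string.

2

F#3 at fret 10 is F#3 + 10 semitones = E4.
The open D4 string is 8 semitones above the open F#3, so the same pitch on the D4 string lies at fret 10 − 8 = 2.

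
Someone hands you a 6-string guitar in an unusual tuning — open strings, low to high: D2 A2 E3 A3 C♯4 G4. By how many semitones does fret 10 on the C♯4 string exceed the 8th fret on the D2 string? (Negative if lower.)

25 semitones

C♯4 at fret 10 → B4 (MIDI 71); D2 at fret 8 → A♯2 (MIDI 46).
71 − 46 = 25, so the two pitches are 25 semitones apart.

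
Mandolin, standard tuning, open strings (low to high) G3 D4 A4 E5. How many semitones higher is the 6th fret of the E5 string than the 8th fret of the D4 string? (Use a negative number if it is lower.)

12 semitones

E5 at fret 6 → A♯5 (MIDI 82); D4 at fret 8 → A♯4 (MIDI 70).
82 − 70 = 12, so the two pitches are 12 semitones apart.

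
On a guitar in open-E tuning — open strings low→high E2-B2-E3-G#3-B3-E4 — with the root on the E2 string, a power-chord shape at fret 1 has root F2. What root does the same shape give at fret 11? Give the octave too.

Moving from fret 1 to fret 11 shifts the root by 10 semitones.
F2 up 10 semitones is D#3.

D#3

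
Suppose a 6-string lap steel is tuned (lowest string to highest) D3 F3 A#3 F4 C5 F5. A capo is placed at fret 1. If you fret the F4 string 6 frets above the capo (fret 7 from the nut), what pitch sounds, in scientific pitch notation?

C5

The capo raises the open F4 by 1 semitone to F#4; fretting 6 more gives F4 + 1 + 6 = F4 + 7 semitones = C5.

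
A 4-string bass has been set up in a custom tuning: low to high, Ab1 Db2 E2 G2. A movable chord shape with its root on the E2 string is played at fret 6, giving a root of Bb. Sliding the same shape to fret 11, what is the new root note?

Moving from fret 6 to fret 11 shifts the root by 5 semitones.
Bb up 5 semitones is Eb.

Eb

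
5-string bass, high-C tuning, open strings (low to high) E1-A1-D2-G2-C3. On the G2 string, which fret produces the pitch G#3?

13

G#3 is 13 semitones above the open G2 (G–G#–A–A#–…–F#–G–G#), so it sits at fret 13.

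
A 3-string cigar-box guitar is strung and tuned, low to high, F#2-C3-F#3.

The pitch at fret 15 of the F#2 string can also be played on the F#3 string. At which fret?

F#2 at fret 15 is F#2 + 15 semitones = A3.
The open F#3 string is 12 semitones above the open F#2, so the same pitch on the F#3 string lies at fret 15 − 12 = 3.

3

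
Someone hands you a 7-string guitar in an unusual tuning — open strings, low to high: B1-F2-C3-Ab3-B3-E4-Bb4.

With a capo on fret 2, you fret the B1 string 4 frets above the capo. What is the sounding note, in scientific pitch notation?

F2

The capo raises the open B1 by 2 semitones to Db2; fretting 4 more gives B1 + 2 + 4 = B1 + 6 semitones = F2.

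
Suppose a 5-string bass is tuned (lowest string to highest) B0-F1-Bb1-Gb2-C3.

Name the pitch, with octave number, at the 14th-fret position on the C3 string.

Each fret is one semitone, so C3 + 14 = D4.

D4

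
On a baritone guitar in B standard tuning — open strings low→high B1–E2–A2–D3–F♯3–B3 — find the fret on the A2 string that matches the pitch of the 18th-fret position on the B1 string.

8

B1 at fret 18 is B1 + 18 semitones = F3.
The open A2 string is 10 semitones above the open B1, so the same pitch on the A2 string lies at fret 18 − 10 = 8.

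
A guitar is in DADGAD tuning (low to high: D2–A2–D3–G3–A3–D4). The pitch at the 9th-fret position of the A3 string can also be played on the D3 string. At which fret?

16

A3 at fret 9 is A3 + 9 semitones = F#4.
The open D3 string is 7 semitones below the open A3, so the same pitch on the D3 string lies at fret 9 + 7 = 16.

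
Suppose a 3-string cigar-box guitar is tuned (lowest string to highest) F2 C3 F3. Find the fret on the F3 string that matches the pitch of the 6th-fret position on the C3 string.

1

Fret 6 on C3 is MIDI 48 + 6 = 54 (Gb3). On the F3 string (open MIDI 53), that pitch is 54 − 53 = fret 1.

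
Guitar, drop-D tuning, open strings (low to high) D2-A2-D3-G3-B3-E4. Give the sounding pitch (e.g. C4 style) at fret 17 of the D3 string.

Each fret is one semitone, so D3 + 17 = G4.

G4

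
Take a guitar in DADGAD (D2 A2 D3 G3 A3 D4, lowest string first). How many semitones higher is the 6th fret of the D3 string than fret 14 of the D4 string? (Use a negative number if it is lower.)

-20 semitones

D3 at fret 6 → G#3 (MIDI 56); D4 at fret 14 → E5 (MIDI 76).
56 − 76 = -20, so the two pitches are 20 semitones apart.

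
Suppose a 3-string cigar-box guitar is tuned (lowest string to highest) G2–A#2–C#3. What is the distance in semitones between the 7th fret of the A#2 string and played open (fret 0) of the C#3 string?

4 semitones

A#2 at fret 7 → F3 (MIDI 53); C#3 at fret 0 → C#3 (MIDI 49).
53 − 49 = 4, so the two pitches are 4 semitones apart, with F3 the higher.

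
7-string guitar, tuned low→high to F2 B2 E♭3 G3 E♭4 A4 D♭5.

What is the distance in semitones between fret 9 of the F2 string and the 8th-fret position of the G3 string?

F2 at fret 9 → D3 (MIDI 50); G3 at fret 8 → E♭4 (MIDI 63).
50 − 63 = -13, so the two pitches are 13 semitones apart, with E♭4 the higher.

13 semitones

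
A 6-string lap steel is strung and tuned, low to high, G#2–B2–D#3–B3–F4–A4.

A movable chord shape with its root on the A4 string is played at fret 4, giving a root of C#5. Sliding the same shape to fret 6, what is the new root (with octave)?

Moving from fret 4 to fret 6 shifts the root by 2 semitones.
C#5 up 2 semitones is D#5.

D#5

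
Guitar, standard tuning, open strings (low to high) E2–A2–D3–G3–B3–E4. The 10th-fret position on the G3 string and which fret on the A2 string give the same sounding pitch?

Fret 10 on G3 is MIDI 55 + 10 = 65 (F4). On the A2 string (open MIDI 45), that pitch is 65 − 45 = fret 20.

20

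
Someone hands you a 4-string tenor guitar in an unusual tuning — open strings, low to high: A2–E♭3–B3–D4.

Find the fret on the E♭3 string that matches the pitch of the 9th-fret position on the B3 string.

17

Fret 9 on B3 is MIDI 59 + 9 = 68 (A♭4). On the E♭3 string (open MIDI 51), that pitch is 68 − 51 = fret 17.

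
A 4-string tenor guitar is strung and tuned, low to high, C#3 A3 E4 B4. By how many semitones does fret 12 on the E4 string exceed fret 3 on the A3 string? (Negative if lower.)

16 semitones

E4 at fret 12 → E5 (MIDI 76); A3 at fret 3 → C4 (MIDI 60).
76 − 60 = 16, so the two pitches are 16 semitones apart.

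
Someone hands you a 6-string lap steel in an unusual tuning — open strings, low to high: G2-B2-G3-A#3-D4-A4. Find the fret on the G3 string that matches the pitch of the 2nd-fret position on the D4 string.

D4 at fret 2 is D4 + 2 semitones = E4.
The open G3 string is 7 semitones below the open D4, so the same pitch on the G3 string lies at fret 2 + 7 = 9.

9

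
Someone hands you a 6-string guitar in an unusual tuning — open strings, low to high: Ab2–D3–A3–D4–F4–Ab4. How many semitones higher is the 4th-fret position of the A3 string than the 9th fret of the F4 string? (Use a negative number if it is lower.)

-13 semitones

A3 at fret 4 → Db4 (MIDI 61); F4 at fret 9 → D5 (MIDI 74).
61 − 74 = -13, so the two pitches are 13 semitones apart.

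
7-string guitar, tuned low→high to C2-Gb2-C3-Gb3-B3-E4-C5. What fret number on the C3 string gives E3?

E3 is 4 semitones above the open C3 (C–Db–D–Eb–E), so it sits at fret 4.

4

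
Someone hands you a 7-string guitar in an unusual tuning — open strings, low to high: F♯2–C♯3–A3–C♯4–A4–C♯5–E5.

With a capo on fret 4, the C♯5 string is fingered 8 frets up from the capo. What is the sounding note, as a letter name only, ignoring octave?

The capo raises the open C♯5 by 4 semitones to F5; fretting 8 more gives C♯5 + 4 + 8 = C♯5 + 12 semitones, landing on C♯.

C♯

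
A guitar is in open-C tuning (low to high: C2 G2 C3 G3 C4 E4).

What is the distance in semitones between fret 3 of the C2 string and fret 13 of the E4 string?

38 semitones

C2 at fret 3 → D#2 (MIDI 39); E4 at fret 13 → F5 (MIDI 77).
39 − 77 = -38, so the two pitches are 38 semitones apart, with F5 the higher.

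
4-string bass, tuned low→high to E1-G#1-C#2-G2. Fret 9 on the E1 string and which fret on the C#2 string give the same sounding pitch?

0

E1 at fret 9 is E1 + 9 semitones = C#2.
The open C#2 string is 9 semitones above the open E1, so the same pitch on the C#2 string lies at fret 9 − 9 = 0.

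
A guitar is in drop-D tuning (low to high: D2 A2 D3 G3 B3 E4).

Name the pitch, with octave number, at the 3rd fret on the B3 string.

Each fret is one semitone, so B3 + 3 = D4.

D4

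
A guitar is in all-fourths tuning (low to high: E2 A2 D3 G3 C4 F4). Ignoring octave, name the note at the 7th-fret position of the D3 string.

Each fret is one semitone, so D3 + 7 = A.

A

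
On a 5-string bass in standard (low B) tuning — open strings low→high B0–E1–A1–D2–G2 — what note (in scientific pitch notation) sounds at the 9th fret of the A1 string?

F#2

Each fret is one semitone, so A1 + 9 = F#2.
(Equivalently spelled Gb2.)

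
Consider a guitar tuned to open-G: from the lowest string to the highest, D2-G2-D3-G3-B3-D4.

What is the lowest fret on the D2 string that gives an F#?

From D2, count semitones up the chromatic scale until reaching F#: D–D#–E–F–F# — 4 steps.

4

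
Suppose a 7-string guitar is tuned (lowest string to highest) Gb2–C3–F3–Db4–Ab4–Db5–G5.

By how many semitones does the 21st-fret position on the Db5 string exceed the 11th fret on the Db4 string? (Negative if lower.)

Db5 at fret 21 → Bb6 (MIDI 94); Db4 at fret 11 → C5 (MIDI 72).
94 − 72 = 22, so the two pitches are 22 semitones apart.

22 semitones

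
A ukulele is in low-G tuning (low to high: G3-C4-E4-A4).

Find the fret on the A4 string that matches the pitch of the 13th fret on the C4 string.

4

Fret 13 on C4 is MIDI 60 + 13 = 73 (C♯5). On the A4 string (open MIDI 69), that pitch is 73 − 69 = fret 4.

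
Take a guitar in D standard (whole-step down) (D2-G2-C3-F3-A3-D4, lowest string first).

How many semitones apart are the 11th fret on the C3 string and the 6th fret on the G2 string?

C3 at fret 11 → B3 (MIDI 59); G2 at fret 6 → C#3 (MIDI 49).
59 − 49 = 10, so the two pitches are 10 semitones apart, with B3 the higher.

10 semitones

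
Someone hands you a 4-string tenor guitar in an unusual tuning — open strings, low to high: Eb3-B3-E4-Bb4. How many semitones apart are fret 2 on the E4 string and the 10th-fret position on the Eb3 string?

5 semitones

E4 at fret 2 → Gb4 (MIDI 66); Eb3 at fret 10 → Db4 (MIDI 61).
66 − 61 = 5, so the two pitches are 5 semitones apart, with Gb4 the higher.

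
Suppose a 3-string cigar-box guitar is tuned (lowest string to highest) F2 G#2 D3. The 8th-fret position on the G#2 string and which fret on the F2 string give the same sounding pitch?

11

Fret 8 on G#2 is MIDI 44 + 8 = 52 (E3). On the F2 string (open MIDI 41), that pitch is 52 − 41 = fret 11.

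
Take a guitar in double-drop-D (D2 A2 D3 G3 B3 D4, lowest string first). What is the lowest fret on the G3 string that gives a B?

From G3, count semitones up the chromatic scale until reaching B: G–G#–A–A#–B — 4 steps.

4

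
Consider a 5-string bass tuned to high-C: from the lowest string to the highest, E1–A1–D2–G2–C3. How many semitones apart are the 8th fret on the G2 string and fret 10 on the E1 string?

G2 at fret 8 → D#3 (MIDI 51); E1 at fret 10 → D2 (MIDI 38).
51 − 38 = 13, so the two pitches are 13 semitones apart, with D#3 the higher.

13 semitones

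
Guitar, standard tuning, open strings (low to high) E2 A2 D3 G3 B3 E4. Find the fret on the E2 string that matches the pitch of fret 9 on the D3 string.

19

D3 at fret 9 is D3 + 9 semitones = B3.
The open E2 string is 10 semitones below the open D3, so the same pitch on the E2 string lies at fret 9 + 10 = 19.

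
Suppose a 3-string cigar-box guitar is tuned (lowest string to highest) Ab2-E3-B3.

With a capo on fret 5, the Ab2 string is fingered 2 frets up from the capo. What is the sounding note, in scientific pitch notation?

Eb3

The capo raises the open Ab2 by 5 semitones to Db3; fretting 2 more gives Ab2 + 5 + 2 = Ab2 + 7 semitones = Eb3.
(Also written D#.)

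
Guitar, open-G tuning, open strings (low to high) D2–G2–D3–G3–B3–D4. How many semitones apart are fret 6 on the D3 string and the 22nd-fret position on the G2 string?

D3 at fret 6 → G#3 (MIDI 56); G2 at fret 22 → F4 (MIDI 65).
56 − 65 = -9, so the two pitches are 9 semitones apart, with F4 the higher.

9 semitones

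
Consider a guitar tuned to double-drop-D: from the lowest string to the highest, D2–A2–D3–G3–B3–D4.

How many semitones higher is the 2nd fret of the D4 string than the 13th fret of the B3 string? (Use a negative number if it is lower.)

D4 at fret 2 → E4 (MIDI 64); B3 at fret 13 → C5 (MIDI 72).
64 − 72 = -8, so the two pitches are 8 semitones apart.

-8 semitones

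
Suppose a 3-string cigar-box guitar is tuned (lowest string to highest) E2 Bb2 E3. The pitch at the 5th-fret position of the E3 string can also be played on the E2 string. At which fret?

Fret 5 on E3 is MIDI 52 + 5 = 57 (A3). On the E2 string (open MIDI 40), that pitch is 57 − 40 = fret 17.

17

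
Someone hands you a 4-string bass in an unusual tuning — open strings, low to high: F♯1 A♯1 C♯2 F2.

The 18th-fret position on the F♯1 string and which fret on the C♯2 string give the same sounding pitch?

Fret 18 on F♯1 is MIDI 30 + 18 = 48 (C3). On the C♯2 string (open MIDI 37), that pitch is 48 − 37 = fret 11.

11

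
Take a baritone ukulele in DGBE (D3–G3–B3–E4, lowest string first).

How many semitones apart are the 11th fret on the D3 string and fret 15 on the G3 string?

D3 at fret 11 → C#4 (MIDI 61); G3 at fret 15 → A#4 (MIDI 70).
61 − 70 = -9, so the two pitches are 9 semitones apart, with A#4 the higher.

9 semitones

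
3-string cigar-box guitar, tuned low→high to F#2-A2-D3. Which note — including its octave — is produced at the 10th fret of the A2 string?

G3

A2 is MIDI 45. Adding 10 gives 55, which is G3.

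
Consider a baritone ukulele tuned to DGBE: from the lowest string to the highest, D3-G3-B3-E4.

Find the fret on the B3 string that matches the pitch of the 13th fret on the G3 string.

Fret 13 on G3 is MIDI 55 + 13 = 68 (G#4). On the B3 string (open MIDI 59), that pitch is 68 − 59 = fret 9.

9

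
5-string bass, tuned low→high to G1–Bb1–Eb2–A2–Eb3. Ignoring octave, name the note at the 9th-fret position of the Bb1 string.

G

Bb1 is MIDI 34. Adding 9 gives 43; 43 mod 12 = 7, i.e. G.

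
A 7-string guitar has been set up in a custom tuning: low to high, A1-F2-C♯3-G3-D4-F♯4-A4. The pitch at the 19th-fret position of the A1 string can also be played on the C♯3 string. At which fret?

Fret 19 on A1 is MIDI 33 + 19 = 52 (E3). On the C♯3 string (open MIDI 49), that pitch is 52 − 49 = fret 3.

3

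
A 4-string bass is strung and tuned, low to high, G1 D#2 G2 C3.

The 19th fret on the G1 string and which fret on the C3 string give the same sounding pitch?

G1 at fret 19 is G1 + 19 semitones = D3.
The open C3 string is 17 semitones above the open G1, so the same pitch on the C3 string lies at fret 19 − 17 = 2.

2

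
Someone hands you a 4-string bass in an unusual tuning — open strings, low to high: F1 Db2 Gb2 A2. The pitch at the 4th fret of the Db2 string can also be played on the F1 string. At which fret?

Db2 at fret 4 is Db2 + 4 semitones = F2.
The open F1 string is 8 semitones below the open Db2, so the same pitch on the F1 string lies at fret 4 + 8 = 12.

12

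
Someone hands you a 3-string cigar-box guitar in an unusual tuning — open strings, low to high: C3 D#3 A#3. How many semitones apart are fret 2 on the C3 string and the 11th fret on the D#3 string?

C3 at fret 2 → D3 (MIDI 50); D#3 at fret 11 → D4 (MIDI 62).
50 − 62 = -12, so the two pitches are 12 semitones apart, with D4 the higher.

12 semitones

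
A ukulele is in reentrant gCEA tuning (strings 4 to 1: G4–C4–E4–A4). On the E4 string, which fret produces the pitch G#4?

4

G#4 is 4 semitones above the open E4 (E–F–F#–G–G#), so it sits at fret 4.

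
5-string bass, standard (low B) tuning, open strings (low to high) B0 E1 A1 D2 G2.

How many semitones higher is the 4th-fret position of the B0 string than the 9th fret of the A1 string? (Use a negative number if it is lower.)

-15 semitones

B0 at fret 4 → D#1 (MIDI 27); A1 at fret 9 → F#2 (MIDI 42).
27 − 42 = -15, so the two pitches are 15 semitones apart.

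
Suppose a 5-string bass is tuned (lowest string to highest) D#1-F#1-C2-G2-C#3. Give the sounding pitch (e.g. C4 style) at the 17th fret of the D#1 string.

Each fret is one semitone, so D#1 + 17 = G#2.
(Equivalently spelled Ab2.)

G#2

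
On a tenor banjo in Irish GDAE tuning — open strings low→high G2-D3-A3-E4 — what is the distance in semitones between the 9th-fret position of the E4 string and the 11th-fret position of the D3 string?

E4 at fret 9 → C#5 (MIDI 73); D3 at fret 11 → C#4 (MIDI 61).
73 − 61 = 12, so the two pitches are 12 semitones apart, with C#5 the higher.

12 semitones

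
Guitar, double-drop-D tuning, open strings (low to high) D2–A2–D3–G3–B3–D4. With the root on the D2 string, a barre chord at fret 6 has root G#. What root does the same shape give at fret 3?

Moving from fret 6 to fret 3 shifts the root by -3 semitones.
G# down 3 semitones is F.

F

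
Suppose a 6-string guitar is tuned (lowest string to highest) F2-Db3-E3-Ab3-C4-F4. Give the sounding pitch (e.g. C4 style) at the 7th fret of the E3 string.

Each fret is one semitone, so E3 + 7 = B3.

B3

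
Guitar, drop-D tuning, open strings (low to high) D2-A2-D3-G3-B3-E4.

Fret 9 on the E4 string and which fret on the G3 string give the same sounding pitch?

18

E4 at fret 9 is E4 + 9 semitones = C#5.
The open G3 string is 9 semitones below the open E4, so the same pitch on the G3 string lies at fret 9 + 9 = 18.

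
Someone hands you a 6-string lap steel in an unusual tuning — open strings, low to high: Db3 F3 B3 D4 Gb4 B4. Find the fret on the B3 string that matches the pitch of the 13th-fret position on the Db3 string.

3

Fret 13 on Db3 is MIDI 49 + 13 = 62 (D4). On the B3 string (open MIDI 59), that pitch is 62 − 59 = fret 3.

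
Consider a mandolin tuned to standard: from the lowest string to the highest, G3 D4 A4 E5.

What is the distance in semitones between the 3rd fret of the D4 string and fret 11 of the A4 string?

15 semitones

D4 at fret 3 → F4 (MIDI 65); A4 at fret 11 → G#5 (MIDI 80).
65 − 80 = -15, so the two pitches are 15 semitones apart, with G#5 the higher.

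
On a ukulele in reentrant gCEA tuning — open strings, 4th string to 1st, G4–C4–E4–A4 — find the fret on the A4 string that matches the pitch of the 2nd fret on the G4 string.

0

G4 at fret 2 is G4 + 2 semitones = A4.
The open A4 string is 2 semitones above the open G4, so the same pitch on the A4 string lies at fret 2 − 2 = 0.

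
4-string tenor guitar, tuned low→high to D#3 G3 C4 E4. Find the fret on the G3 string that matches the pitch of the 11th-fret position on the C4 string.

16

C4 at fret 11 is C4 + 11 semitones = B4.
The open G3 string is 5 semitones below the open C4, so the same pitch on the G3 string lies at fret 11 + 5 = 16.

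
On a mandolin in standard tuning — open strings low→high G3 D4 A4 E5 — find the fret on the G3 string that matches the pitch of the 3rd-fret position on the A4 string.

A4 at fret 3 is A4 + 3 semitones = C5.
The open G3 string is 14 semitones below the open A4, so the same pitch on the G3 string lies at fret 3 + 14 = 17.

17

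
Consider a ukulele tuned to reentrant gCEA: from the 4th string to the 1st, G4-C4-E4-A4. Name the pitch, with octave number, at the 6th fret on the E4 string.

Each fret is one semitone, so E4 + 6 = A#4.

A#4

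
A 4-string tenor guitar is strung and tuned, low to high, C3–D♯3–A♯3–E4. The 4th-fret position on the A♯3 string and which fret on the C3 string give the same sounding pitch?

A♯3 at fret 4 is A♯3 + 4 semitones = D4.
The open C3 string is 10 semitones below the open A♯3, so the same pitch on the C3 string lies at fret 4 + 10 = 14.

14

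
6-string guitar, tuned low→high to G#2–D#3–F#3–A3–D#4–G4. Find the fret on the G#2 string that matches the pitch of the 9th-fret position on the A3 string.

A3 at fret 9 is A3 + 9 semitones = F#4.
The open G#2 string is 13 semitones below the open A3, so the same pitch on the G#2 string lies at fret 9 + 13 = 22.

22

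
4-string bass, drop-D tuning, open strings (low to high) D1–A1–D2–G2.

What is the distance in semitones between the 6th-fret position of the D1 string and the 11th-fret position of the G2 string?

22 semitones

D1 at fret 6 → G#1 (MIDI 32); G2 at fret 11 → F#3 (MIDI 54).
32 − 54 = -22, so the two pitches are 22 semitones apart, with F#3 the higher.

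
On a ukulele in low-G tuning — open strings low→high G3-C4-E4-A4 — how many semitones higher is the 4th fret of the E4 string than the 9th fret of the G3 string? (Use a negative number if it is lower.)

E4 at fret 4 → G#4 (MIDI 68); G3 at fret 9 → E4 (MIDI 64).
68 − 64 = 4, so the two pitches are 4 semitones apart.

4 semitones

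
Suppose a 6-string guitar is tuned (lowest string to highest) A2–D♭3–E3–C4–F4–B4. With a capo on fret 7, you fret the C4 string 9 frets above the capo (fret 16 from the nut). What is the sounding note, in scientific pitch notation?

The capo raises the open C4 by 7 semitones to G4; fretting 9 more gives C4 + 7 + 9 = C4 + 16 semitones = E5.

E5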